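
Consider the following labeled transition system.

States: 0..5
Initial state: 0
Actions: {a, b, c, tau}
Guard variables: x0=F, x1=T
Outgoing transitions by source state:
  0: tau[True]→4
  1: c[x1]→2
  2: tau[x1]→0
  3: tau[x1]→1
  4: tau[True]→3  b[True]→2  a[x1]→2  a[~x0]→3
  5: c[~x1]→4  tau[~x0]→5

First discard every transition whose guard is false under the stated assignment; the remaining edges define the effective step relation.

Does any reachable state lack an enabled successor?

Answer: DEADLOCK-FREE

Analysis:
Reachable = {0,1,2,3,4}
  0: tau→4  [1 out]
  1: c→2  [1 out]
  2: tau→0  [1 out]
  3: tau→1  [1 out]
  4: a→2  a→3  b→2  tau→3  [4 out]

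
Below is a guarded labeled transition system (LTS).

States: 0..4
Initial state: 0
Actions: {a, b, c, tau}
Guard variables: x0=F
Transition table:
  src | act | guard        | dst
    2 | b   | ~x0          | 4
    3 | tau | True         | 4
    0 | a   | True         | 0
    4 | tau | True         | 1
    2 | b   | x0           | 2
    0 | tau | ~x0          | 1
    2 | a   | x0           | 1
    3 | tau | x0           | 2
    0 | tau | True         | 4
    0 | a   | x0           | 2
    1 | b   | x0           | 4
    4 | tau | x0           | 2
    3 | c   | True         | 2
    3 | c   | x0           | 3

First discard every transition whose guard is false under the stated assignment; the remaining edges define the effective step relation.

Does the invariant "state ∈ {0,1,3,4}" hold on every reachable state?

Inv-set: {0,1,3,4}
Reach set: {0,1,4}
  0: safe
  1: safe
  4: safe

Answer: INVARIANT HOLDS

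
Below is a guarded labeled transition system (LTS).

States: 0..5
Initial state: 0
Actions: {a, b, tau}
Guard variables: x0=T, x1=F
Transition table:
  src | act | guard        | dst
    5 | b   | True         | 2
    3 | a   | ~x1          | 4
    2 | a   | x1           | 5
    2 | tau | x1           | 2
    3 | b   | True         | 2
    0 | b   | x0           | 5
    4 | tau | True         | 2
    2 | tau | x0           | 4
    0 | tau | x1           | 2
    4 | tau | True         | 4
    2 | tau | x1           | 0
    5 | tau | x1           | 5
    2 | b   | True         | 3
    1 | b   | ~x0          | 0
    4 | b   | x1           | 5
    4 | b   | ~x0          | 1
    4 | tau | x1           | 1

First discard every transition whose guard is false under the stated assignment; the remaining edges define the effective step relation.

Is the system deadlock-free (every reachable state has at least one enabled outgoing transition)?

Reachable = {0,2,3,4,5}
  0: b→5  [deg 1]
  2: b→3  tau→4  [deg 2]
  3: a→4  b→2  [deg 2]
  4: tau→2  tau→4  [deg 2]
  5: b→2  [deg 1]

Answer: DEADLOCK-FREE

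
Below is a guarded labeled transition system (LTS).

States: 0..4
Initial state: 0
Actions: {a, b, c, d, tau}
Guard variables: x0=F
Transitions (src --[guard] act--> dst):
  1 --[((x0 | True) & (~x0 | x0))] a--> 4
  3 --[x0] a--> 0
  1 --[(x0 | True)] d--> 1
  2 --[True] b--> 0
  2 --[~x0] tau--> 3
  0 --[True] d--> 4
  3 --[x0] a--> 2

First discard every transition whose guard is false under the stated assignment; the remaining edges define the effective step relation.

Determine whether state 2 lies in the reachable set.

5 transition(s) survive guard evaluation.
depth 0: {0}
depth 1: {4}  now seen {0,4}
Reach set: {0,4}

Answer: UNREACHABLE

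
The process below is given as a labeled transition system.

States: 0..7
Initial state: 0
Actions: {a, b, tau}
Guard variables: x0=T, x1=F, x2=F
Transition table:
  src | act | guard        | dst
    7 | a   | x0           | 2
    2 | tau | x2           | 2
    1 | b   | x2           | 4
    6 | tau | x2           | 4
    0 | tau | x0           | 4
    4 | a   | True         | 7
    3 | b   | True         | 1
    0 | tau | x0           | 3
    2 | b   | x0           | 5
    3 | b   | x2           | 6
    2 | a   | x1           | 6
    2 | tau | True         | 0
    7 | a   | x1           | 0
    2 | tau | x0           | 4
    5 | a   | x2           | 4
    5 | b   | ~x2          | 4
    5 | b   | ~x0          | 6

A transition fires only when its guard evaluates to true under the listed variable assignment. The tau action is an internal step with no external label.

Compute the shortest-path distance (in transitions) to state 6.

Layered search for 6:
  L0 = {0}
  L1 = {3,4}
  L2 = {1,7}
  L3 = {2}
  L4 = {5}
6 never appears.

Answer: UNREACHABLE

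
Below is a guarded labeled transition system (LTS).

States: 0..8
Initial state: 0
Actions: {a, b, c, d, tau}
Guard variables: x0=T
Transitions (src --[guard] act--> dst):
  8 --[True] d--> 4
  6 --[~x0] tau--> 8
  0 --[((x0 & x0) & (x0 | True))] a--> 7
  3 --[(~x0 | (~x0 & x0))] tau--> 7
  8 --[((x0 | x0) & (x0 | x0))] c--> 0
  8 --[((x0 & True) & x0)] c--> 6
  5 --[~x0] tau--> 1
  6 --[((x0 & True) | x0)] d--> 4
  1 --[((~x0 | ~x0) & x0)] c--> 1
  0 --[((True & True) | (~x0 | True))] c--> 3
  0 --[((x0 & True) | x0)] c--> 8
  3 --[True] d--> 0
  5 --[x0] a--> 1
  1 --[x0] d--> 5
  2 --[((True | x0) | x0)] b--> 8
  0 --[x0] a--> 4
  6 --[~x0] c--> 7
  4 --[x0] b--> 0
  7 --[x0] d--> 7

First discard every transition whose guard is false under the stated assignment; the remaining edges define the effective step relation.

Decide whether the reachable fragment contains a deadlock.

Answer: DEADLOCK-FREE

Analysis:
R = {0,3,4,6,7,8}
  0: a→4  a→7  c→3  c→8  [deg 4]
  3: d→0  [deg 1]
  4: b→0  [deg 1]
  6: d→4  [deg 1]
  7: d→7  [deg 1]
  8: c→0  c→6  d→4  [deg 3]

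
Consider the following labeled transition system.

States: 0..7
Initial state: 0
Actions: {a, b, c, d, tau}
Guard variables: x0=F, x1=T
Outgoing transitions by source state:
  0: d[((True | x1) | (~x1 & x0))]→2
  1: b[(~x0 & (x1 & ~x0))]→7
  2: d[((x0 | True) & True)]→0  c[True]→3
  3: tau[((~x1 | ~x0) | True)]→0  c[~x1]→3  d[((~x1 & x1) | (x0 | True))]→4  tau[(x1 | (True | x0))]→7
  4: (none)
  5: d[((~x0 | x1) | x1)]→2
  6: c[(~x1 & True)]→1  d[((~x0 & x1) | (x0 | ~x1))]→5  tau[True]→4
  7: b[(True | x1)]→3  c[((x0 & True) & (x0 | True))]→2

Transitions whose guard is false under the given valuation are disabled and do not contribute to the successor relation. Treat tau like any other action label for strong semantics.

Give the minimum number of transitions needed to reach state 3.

Answer: 2

Trace:
BFS to 3:
  depth 0: {0}
  depth 1: {2}
  depth 2: {3}
3 enters at depth 2; path d·c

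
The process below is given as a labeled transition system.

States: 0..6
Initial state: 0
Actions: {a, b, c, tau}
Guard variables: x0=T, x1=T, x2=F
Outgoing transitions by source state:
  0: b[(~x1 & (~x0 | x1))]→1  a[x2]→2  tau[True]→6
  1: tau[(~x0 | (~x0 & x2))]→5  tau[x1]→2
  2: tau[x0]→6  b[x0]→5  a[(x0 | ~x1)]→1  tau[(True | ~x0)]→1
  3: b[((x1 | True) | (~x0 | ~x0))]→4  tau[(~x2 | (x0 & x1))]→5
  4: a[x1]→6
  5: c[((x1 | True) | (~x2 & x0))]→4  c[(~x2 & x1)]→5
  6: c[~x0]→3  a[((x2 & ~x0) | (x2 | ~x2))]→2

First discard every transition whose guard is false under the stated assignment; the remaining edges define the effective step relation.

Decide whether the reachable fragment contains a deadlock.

Reachable = {0,1,2,4,5,6}
  0: tau→6  [1 out]
  1: tau→2  [1 out]
  2: a→1  b→5  tau→1  tau→6  [4 out]
  4: a→6  [1 out]
  5: c→4  c→5  [2 out]
  6: a→2  [1 out]

Answer: DEADLOCK-FREE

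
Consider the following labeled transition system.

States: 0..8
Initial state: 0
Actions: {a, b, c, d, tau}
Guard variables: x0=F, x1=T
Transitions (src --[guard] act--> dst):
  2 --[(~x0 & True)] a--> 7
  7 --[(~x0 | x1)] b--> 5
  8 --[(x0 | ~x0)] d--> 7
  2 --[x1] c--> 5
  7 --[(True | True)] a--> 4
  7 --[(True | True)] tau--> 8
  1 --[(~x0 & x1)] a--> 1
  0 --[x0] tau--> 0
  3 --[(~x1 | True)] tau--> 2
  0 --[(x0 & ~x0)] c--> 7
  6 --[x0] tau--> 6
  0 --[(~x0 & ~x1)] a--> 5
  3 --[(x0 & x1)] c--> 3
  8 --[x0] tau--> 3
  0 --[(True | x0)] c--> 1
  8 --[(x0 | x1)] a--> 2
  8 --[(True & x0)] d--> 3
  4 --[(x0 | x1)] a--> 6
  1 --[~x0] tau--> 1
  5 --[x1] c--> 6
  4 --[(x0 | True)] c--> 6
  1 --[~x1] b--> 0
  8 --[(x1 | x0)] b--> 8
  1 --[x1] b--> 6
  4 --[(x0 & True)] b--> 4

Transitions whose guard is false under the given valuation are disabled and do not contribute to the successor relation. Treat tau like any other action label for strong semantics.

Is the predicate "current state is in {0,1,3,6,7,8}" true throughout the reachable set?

Answer: INVARIANT HOLDS

Working:
Inv-set: {0,1,3,6,7,8}
R = {0,1,6}
  0: ✓
  1: ✓
  6: ✓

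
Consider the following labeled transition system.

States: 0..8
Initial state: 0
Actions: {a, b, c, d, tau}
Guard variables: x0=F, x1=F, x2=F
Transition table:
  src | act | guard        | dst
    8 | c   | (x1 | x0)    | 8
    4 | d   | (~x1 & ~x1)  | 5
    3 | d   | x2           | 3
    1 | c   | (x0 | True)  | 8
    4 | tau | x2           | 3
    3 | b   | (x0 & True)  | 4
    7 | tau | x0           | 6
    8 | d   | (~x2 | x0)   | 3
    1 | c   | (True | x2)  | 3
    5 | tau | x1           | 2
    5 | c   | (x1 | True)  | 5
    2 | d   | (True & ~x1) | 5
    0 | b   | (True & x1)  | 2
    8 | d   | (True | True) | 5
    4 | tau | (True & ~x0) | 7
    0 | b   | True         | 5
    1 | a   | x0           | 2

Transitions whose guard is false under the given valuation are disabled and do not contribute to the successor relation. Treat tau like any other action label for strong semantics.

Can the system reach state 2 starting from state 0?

Answer: UNREACHABLE

Analysis:
Guard filter leaves 9 enabled edge(s).
L0 = {0}
L1 = {5}  total {0,5}
R = {0,5}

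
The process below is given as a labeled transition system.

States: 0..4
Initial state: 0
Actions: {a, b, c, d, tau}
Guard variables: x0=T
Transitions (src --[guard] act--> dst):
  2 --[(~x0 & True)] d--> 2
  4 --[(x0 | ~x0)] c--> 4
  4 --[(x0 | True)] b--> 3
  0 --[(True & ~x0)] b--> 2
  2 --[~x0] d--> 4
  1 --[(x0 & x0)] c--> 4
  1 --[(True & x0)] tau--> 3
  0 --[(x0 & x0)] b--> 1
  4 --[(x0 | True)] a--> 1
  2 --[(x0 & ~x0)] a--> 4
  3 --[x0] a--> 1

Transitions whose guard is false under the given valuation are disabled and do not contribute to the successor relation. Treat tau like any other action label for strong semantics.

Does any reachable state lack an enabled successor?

Answer: DEADLOCK-FREE

Trace:
Reach set: {0,1,3,4}
  0: b→1  [1 out]
  1: c→4  tau→3  [2 out]
  3: a→1  [1 out]
  4: a→1  b→3  c→4  [3 out]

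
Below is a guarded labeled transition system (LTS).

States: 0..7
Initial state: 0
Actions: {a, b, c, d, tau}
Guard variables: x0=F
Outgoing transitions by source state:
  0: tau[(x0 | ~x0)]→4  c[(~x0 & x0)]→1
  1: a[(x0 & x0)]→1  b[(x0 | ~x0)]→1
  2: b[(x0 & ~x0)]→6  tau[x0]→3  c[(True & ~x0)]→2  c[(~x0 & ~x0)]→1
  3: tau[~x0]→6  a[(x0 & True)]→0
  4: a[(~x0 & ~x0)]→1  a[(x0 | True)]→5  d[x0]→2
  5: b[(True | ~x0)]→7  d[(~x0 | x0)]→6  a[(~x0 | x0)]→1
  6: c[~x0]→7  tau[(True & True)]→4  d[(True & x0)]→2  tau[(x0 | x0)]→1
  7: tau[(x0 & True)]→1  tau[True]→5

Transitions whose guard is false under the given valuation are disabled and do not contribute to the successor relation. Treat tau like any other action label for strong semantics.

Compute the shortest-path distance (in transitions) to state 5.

Breadth-first toward 5:
  Layer 0: {0}
  Layer 1: {4}
  Layer 2: {1,5}
5 enters at depth 2; path tau·a

Answer: 2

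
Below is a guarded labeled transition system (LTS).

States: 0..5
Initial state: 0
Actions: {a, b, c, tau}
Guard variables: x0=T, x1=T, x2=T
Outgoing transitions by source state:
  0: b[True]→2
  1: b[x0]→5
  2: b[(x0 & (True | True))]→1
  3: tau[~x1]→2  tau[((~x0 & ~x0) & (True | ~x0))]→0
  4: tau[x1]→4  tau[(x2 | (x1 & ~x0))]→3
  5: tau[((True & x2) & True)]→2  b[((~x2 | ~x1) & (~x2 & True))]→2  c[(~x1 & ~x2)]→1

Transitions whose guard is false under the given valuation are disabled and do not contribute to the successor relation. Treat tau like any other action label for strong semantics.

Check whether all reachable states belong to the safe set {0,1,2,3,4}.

Allowed set {0,1,2,3,4}
R = {0,1,2,5}
  0: ✓
  1: ✓
  2: ✓
  5: outside
reach 5 via b·b·b — violates

Answer: INVARIANT VIOLATED at state 5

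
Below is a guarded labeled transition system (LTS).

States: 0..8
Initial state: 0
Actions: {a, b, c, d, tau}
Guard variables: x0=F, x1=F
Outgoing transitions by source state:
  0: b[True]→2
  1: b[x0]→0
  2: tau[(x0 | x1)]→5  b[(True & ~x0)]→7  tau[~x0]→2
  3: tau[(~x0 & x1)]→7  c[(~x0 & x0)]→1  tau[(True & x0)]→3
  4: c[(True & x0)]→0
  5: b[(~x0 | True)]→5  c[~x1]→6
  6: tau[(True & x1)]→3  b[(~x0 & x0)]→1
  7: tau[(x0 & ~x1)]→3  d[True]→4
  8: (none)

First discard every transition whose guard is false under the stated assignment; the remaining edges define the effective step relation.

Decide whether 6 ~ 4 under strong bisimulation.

Answer: BISIMILAR

Working:
Refine partition for ~:
  P[0] = {{0,1,2,3,4,5,6,7,8}}
  P[1] = {{0},{1,3,4,6,8},{2},{5},{7}}
5 equivalence class(es) (converged in 2)
6∈{1,3,4,6,8}, 4∈{1,3,4,6,8}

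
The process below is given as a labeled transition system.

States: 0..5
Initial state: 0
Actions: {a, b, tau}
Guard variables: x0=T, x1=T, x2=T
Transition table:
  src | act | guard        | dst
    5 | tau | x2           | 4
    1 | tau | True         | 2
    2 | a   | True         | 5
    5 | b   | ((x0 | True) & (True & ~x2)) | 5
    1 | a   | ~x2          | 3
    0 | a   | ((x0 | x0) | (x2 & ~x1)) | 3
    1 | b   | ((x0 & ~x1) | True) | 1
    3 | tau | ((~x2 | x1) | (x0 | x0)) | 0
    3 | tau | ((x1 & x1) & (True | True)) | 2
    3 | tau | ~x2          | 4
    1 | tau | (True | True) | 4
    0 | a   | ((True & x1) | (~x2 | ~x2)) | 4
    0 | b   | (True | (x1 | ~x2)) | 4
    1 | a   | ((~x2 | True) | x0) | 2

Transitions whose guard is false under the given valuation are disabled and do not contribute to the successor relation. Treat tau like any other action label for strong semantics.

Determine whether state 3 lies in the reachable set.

Answer: REACHABLE

Trace:
Guard filter leaves 11 enabled edge(s).
L0 = {0}
L1 = {3,4}  total {0,3,4}
L2 = {2}  total {0,2,3,4}
L3 = {5}  total {0,2,3,4,5}
R = {0,2,3,4,5}
trace reaching 3: a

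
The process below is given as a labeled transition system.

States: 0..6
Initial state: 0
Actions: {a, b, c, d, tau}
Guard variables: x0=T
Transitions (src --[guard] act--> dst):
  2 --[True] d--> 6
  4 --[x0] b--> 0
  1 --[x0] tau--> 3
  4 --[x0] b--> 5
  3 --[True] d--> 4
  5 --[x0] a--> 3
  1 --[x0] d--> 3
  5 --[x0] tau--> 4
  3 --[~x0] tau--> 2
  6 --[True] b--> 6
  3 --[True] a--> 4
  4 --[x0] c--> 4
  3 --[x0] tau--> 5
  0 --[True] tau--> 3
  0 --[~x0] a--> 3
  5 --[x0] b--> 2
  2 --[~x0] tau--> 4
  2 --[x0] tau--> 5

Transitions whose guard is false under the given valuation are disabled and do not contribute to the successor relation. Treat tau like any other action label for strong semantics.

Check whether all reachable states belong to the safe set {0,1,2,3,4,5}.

Inv-set: {0,1,2,3,4,5}
R = {0,2,3,4,5,6}
  0: ✓
  2: ✓
  3: ✓
  4: ✓
  5: ✓
  6: VIOLATES
reach 6 via tau·tau·b·d — violates

Answer: INVARIANT VIOLATED at state 6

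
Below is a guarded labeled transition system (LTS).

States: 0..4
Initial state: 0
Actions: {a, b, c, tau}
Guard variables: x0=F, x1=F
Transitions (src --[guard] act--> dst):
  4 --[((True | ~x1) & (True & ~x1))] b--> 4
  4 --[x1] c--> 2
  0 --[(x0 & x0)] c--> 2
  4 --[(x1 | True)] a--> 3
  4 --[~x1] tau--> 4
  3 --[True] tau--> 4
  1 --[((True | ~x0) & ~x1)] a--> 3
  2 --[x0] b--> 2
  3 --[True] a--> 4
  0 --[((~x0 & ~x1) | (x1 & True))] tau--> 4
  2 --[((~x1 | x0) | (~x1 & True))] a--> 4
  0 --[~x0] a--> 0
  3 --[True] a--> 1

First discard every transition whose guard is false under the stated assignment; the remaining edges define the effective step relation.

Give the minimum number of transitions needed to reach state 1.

Answer: 3

Trace:
Layered search for 1:
  depth 0: {0}
  depth 1: {4}
  depth 2: {3}
  depth 3: {1}
1 enters at depth 3; path tau·a·a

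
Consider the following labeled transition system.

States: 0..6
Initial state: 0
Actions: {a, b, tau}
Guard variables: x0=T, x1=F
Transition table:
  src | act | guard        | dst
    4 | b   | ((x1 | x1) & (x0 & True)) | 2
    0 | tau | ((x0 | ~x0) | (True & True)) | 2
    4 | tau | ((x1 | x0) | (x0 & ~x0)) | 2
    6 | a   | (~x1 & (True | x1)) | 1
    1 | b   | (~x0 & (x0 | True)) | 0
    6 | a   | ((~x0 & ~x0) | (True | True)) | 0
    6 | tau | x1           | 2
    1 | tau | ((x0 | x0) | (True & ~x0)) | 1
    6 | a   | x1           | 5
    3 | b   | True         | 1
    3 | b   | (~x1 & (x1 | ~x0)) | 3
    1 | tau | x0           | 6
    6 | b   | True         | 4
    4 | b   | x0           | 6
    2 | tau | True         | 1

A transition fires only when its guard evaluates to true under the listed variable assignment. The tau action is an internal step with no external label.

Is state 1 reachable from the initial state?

Answer: REACHABLE

Analysis:
After dropping false guards: 10 live edges.
Layer 0: {0}
Layer 1: {2}  total {0,2}
Layer 2: {1}  total {0,1,2}
Layer 3: {6}  total {0,1,2,6}
Layer 4: {4}  total {0,1,2,4,6}
Reach set: {0,1,2,4,6}
trace reaching 1: tau·tau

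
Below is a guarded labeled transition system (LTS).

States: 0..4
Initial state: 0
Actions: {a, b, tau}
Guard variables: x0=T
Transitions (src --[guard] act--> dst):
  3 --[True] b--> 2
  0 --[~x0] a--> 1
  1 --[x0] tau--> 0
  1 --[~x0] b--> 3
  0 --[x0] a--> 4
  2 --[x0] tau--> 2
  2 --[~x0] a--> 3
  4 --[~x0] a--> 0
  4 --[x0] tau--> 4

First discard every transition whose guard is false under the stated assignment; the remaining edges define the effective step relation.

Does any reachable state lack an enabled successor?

Answer: DEADLOCK-FREE

Analysis:
R = {0,4}
  0: a→4  [deg 1]
  4: tau→4  [deg 1]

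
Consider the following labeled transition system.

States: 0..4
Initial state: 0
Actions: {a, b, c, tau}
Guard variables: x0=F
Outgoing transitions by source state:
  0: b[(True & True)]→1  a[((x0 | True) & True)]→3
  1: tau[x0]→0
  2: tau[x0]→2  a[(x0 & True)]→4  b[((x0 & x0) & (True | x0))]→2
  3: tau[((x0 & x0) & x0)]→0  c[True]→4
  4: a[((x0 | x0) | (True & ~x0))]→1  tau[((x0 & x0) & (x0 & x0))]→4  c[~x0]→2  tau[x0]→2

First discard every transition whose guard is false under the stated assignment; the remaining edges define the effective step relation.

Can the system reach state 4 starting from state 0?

Answer: REACHABLE

Analysis:
5 transition(s) survive guard evaluation.
L0 = {0}
L1 = {1,3}  now seen {0,1,3}
L2 = {4}  now seen {0,1,3,4}
L3 = {2}  now seen {0,1,2,3,4}
Reachable = {0,1,2,3,4}
trace reaching 4: a·c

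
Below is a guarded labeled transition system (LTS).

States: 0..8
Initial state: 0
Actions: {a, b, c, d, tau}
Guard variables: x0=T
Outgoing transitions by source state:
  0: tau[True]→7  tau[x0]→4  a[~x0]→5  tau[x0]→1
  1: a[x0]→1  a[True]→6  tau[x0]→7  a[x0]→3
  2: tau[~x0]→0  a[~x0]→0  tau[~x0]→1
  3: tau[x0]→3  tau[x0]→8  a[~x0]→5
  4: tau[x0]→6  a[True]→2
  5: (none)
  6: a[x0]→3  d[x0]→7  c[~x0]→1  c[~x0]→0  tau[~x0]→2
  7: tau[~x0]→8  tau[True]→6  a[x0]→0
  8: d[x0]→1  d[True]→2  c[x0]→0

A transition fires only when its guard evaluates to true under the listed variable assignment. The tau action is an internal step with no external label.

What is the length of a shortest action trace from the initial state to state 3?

Layered search for 3:
  Layer 0: {0}
  Layer 1: {1,4,7}
  Layer 2: {2,3,6}
first hit 3 at d=2 via tau·a

Answer: 2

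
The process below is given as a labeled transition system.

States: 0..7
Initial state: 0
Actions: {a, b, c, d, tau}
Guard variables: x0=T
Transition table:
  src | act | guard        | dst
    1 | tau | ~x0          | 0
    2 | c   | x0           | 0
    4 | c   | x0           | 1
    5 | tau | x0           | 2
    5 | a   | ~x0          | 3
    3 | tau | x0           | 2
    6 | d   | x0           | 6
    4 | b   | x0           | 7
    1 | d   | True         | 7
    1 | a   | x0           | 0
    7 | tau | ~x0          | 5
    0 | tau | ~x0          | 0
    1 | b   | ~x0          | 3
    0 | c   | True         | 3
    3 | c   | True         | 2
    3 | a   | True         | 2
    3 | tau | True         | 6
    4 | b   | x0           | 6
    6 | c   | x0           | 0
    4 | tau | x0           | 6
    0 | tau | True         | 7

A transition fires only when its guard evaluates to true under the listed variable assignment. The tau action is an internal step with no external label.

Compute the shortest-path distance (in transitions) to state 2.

Answer: 2

Analysis:
Breadth-first toward 2:
  L0 = {0}
  L1 = {3,7}
  L2 = {2,6}
depth(2)=2, e.g. c·a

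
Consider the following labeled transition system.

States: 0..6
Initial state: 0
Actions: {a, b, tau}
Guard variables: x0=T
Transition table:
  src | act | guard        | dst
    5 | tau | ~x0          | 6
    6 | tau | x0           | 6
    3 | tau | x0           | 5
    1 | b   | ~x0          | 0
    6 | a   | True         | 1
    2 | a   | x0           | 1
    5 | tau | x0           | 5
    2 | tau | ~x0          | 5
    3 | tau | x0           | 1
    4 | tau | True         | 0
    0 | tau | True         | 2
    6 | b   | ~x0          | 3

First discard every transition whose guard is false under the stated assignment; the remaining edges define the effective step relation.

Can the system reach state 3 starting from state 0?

Guard filter leaves 8 enabled edge(s).
L0 = {0}
L1 = {2}  now seen {0,2}
L2 = {1}  now seen {0,1,2}
Reachable = {0,1,2}

Answer: UNREACHABLE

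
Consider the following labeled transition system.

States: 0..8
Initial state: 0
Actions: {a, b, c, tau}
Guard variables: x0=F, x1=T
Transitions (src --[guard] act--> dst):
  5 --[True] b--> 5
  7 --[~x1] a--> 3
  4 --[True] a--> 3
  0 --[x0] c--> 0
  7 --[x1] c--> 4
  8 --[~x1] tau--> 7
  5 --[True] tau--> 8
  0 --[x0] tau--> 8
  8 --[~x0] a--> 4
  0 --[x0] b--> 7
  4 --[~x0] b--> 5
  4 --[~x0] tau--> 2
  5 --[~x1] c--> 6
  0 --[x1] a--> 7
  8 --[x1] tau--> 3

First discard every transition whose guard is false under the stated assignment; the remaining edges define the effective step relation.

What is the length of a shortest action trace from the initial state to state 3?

Answer: 3

Working:
BFS to 3:
  L0 = {0}
  L1 = {7}
  L2 = {4}
  L3 = {2,3,5}
depth(3)=3, e.g. a·c·a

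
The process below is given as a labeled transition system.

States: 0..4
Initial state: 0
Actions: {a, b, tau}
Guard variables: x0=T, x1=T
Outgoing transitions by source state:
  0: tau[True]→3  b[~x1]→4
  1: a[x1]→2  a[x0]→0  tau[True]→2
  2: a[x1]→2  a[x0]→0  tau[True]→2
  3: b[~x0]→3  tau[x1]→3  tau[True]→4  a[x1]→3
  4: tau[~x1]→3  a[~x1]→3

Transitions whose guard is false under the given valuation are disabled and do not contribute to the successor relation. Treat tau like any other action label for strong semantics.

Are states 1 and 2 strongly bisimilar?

Answer: BISIMILAR

Working:
Refine partition for ~:
  P[0] = {{0,1,2,3,4}}
  P[1] = {{0},{1,2,3},{4}}
  P[2] = {{0},{1,2},{3},{4}}
Fixed point at round 3; 4 class(es).
[1]={1,2}  [2]={1,2}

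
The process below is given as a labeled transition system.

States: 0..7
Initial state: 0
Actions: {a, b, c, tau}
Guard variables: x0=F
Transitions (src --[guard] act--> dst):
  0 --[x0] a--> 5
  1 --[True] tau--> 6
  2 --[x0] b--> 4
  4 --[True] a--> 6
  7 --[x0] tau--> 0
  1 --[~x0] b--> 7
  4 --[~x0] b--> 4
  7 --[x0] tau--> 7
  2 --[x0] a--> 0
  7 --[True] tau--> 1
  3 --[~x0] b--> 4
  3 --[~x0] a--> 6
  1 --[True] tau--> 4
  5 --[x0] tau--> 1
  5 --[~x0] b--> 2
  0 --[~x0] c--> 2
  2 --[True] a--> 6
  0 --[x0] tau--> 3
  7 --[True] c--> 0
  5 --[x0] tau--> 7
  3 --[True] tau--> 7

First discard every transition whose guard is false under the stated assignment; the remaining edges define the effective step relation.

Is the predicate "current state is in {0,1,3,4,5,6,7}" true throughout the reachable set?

Safe = {0,1,3,4,5,6,7}
Reach set: {0,2,6}
  0: ✓
  2: ✗ unsafe
  6: ✓
counterexample path to 2: c

Answer: INVARIANT VIOLATED at state 2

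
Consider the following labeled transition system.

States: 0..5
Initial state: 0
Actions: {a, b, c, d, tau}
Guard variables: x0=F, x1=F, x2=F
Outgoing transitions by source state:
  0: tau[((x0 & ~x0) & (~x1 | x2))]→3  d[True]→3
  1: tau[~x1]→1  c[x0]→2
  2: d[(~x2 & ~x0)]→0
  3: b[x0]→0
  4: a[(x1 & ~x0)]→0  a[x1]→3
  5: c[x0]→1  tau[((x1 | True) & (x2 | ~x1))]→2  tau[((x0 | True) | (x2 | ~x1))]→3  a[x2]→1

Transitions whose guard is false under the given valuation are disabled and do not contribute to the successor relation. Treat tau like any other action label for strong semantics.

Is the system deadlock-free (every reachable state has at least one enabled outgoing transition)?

R = {0,3}
  0: d→3  [1 out]
  3: ∅  [STUCK]
witness 3: d

Answer: DEADLOCK at state 3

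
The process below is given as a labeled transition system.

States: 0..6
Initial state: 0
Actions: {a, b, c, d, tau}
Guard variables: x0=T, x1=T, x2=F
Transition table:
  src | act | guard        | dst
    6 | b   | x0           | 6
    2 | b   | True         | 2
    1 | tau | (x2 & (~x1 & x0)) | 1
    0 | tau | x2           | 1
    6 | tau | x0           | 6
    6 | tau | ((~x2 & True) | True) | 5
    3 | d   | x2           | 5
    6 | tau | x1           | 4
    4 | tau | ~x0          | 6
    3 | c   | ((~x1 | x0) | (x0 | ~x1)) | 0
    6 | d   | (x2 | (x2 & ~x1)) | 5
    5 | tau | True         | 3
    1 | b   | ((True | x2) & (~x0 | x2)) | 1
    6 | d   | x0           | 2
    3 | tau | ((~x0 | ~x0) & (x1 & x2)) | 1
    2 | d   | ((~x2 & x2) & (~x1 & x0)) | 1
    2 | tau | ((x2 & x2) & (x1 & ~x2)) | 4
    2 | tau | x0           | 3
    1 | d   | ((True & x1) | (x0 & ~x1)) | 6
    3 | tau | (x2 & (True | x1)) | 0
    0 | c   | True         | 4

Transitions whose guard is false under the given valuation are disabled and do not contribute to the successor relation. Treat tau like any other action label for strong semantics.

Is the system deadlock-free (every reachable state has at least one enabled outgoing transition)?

Answer: DEADLOCK at state 4

Analysis:
Reachable = {0,4}
  0: c→4  [1 exit(s)]
  4: ∅  [deadlock]
trace reaching 4: c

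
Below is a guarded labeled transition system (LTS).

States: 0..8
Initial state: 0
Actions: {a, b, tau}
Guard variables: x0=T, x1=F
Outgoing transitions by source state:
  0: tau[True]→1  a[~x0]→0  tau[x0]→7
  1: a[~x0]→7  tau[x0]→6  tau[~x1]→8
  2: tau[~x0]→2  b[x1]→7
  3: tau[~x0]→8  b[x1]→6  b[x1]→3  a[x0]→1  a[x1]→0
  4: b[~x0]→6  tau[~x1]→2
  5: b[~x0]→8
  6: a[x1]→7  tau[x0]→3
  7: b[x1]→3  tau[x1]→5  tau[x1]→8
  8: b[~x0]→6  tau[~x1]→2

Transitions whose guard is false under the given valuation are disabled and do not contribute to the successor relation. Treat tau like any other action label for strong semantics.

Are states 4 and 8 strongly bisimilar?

Answer: BISIMILAR

Working:
Bisimulation quotient by refinement:
  π0 = {{0,1,2,3,4,5,6,7,8}}
  π1 = {{0,1,4,6,8},{2,5,7},{3}}
  π2 = {{0},{1},{2,5,7},{3},{4,8},{6}}
Fixed point at round 3; 6 class(es).
[4]={4,8}  [8]={4,8}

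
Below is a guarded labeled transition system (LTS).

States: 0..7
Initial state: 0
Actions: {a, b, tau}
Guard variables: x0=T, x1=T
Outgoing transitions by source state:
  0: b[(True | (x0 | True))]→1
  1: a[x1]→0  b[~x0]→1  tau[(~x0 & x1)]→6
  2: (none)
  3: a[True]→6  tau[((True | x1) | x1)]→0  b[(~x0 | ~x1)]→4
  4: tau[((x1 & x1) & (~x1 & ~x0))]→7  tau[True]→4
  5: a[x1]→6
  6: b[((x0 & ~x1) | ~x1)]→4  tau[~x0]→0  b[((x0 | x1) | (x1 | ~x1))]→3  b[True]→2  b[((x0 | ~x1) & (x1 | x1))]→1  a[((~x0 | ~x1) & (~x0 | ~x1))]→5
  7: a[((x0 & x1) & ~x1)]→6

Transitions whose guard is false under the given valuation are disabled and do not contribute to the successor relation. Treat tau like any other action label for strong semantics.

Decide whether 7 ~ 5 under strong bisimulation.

Answer: NOT BISIMILAR

Working:
Refine partition for ~:
  P[0] = {{0,1,2,3,4,5,6,7}}
  P[1] = {{0,6},{1,5},{2,7},{3},{4}}
  P[2] = {{0},{1,5},{2,7},{3},{4},{6}}
  P[3] = {{0},{1},{2,7},{3},{4},{5},{6}}
7 equivalence class(es) (converged in 4)
7∈{2,7}, 5∈{5}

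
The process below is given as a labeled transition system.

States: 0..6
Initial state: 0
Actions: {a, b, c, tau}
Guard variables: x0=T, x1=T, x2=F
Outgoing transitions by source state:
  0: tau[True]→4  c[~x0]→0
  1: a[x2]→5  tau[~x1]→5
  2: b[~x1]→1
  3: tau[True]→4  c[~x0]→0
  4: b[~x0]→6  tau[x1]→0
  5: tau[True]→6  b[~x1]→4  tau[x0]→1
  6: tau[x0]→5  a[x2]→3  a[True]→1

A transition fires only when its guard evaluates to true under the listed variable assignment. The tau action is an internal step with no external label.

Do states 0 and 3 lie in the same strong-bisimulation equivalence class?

Bisimulation quotient by refinement:
  π0 = {{0,1,2,3,4,5,6}}
  π1 = {{0,3,4,5},{1,2},{6}}
  π2 = {{0,3,4},{1,2},{5},{6}}
stable after 3 split(s): 4 block(s)
[0]={0,3,4}  [3]={0,3,4}

Answer: BISIMILAR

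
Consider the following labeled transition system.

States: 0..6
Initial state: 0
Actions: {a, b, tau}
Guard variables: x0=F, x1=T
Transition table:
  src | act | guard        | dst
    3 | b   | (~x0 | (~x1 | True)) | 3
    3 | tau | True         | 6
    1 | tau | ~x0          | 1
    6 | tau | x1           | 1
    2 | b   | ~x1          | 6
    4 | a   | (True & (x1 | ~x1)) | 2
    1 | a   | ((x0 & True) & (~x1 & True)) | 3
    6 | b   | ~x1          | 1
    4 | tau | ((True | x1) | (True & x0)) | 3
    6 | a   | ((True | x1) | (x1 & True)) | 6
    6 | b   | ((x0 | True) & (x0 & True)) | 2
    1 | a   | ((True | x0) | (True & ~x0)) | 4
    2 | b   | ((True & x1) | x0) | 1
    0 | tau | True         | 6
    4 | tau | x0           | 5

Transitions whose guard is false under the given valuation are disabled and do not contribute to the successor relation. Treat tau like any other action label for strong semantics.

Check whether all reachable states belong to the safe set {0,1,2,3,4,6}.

Answer: INVARIANT HOLDS

Working:
Safe = {0,1,2,3,4,6}
Reachable = {0,1,2,3,4,6}
  0: ok
  1: ok
  2: ok
  3: ok
  4: ok
  6: ok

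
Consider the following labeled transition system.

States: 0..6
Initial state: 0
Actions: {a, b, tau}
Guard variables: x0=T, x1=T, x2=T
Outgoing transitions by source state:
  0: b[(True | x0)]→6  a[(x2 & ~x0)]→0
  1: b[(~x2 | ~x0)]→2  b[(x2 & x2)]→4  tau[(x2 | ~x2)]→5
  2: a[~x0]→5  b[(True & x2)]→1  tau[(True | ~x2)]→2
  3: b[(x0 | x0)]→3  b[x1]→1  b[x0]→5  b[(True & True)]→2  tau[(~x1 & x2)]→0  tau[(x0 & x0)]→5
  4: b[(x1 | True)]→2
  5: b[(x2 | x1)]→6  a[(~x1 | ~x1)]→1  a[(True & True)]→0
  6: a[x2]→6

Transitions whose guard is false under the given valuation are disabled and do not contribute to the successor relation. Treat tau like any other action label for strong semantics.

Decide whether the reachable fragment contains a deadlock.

Answer: DEADLOCK-FREE

Working:
R = {0,6}
  0: b→6  [1 out]
  6: a→6  [1 out]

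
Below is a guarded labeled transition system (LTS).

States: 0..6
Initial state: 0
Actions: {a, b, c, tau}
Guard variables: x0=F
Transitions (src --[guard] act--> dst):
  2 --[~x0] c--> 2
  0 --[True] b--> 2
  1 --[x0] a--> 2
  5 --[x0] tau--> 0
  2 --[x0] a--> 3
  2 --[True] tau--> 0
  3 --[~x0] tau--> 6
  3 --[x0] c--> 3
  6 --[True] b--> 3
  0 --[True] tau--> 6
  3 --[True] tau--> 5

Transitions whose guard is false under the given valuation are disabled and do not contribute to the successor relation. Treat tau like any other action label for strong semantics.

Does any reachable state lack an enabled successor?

Answer: DEADLOCK at state 5

Trace:
R = {0,2,3,5,6}
  0: b→2  tau→6  [2 out]
  2: c→2  tau→0  [2 out]
  3: tau→5  tau→6  [2 out]
  5: ∅  [STUCK]
  6: b→3  [1 out]
trace reaching 5: tau·b·tau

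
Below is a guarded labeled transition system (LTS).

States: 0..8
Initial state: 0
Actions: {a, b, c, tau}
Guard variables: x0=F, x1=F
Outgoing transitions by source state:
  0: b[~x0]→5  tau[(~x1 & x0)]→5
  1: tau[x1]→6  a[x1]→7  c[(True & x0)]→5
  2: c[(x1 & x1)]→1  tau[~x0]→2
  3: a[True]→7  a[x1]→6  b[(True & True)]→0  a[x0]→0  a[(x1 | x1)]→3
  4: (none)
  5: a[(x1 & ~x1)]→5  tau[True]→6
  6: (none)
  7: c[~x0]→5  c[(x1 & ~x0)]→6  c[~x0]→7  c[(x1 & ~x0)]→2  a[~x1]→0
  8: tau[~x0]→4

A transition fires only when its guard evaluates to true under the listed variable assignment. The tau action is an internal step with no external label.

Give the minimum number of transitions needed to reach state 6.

Answer: 2

Analysis:
Layered search for 6:
  depth 0: {0}
  depth 1: {5}
  depth 2: {6}
6 enters at depth 2; path b·tau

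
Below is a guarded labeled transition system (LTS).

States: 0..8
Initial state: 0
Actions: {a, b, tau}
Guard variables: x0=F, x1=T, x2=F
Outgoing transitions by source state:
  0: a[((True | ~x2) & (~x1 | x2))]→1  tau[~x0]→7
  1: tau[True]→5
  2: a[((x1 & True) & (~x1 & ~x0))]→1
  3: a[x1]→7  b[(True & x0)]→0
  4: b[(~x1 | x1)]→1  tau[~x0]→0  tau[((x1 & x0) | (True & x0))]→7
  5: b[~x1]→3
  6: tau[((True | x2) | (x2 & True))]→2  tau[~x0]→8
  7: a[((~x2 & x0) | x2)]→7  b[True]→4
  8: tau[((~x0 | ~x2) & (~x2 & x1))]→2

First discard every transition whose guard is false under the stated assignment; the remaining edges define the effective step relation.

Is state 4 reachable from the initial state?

Answer: REACHABLE

Working:
After dropping false guards: 9 live edges.
L0 = {0}
L1 = {7}  cumulative {0,7}
L2 = {4}  cumulative {0,4,7}
L3 = {1}  cumulative {0,1,4,7}
L4 = {5}  cumulative {0,1,4,5,7}
R = {0,1,4,5,7}
witness 4: tau·b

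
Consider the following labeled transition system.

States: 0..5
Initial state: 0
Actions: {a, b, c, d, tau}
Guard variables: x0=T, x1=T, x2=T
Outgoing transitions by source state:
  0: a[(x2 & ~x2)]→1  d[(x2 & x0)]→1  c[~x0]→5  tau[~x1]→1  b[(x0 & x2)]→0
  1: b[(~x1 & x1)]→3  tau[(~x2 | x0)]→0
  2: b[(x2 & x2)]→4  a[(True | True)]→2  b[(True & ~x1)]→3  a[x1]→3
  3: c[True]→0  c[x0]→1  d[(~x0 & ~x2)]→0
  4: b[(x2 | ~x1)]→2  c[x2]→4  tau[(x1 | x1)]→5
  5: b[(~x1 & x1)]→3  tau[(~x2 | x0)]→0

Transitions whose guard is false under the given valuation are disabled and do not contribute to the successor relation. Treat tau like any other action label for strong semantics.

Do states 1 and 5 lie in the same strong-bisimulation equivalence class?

Answer: BISIMILAR

Working:
Refine partition for ~:
  π0 = {{0,1,2,3,4,5}}
  π1 = {{0},{1,5},{2},{3},{4}}
Fixed point at round 2; 5 class(es).
1∈{1,5}, 5∈{1,5}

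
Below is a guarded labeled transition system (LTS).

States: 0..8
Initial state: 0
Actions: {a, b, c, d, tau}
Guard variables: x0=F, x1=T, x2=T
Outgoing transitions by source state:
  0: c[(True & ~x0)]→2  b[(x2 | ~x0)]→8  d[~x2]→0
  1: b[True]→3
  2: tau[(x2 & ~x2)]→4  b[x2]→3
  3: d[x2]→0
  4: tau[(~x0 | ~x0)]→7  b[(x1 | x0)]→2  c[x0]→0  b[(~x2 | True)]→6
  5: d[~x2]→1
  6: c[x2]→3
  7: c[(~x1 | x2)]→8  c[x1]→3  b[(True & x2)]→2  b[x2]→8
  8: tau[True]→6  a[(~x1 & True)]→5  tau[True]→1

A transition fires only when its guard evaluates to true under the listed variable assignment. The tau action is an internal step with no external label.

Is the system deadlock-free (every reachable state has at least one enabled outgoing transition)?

Answer: DEADLOCK-FREE

Analysis:
R = {0,1,2,3,6,8}
  0: b→8  c→2  [2 exit(s)]
  1: b→3  [1 exit(s)]
  2: b→3  [1 exit(s)]
  3: d→0  [1 exit(s)]
  6: c→3  [1 exit(s)]
  8: tau→1  tau→6  [2 exit(s)]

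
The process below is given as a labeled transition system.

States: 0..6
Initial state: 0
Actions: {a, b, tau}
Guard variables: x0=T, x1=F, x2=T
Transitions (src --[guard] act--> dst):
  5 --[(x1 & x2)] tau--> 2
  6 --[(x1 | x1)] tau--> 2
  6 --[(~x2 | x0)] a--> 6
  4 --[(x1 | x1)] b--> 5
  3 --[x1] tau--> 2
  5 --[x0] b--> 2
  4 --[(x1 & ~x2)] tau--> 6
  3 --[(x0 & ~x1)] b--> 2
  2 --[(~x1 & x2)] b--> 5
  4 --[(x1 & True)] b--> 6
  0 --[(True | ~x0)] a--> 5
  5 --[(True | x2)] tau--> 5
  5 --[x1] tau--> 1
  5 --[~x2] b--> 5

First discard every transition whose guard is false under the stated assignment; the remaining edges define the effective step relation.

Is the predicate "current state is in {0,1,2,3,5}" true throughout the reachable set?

Answer: INVARIANT HOLDS

Trace:
Inv-set: {0,1,2,3,5}
R = {0,2,5}
  0: ok
  2: ok
  5: ok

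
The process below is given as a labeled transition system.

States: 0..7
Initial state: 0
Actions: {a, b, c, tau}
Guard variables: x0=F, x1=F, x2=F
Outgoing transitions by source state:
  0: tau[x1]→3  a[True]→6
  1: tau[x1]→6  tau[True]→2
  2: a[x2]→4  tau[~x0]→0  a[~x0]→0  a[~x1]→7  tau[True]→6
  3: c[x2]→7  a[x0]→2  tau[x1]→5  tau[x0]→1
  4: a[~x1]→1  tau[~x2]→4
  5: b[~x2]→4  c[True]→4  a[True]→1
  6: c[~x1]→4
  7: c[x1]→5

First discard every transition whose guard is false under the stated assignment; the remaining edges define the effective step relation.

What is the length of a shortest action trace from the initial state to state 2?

Breadth-first toward 2:
  L0 = {0}
  L1 = {6}
  L2 = {4}
  L3 = {1}
  L4 = {2}
depth(2)=4, e.g. a·c·a·tau

Answer: 4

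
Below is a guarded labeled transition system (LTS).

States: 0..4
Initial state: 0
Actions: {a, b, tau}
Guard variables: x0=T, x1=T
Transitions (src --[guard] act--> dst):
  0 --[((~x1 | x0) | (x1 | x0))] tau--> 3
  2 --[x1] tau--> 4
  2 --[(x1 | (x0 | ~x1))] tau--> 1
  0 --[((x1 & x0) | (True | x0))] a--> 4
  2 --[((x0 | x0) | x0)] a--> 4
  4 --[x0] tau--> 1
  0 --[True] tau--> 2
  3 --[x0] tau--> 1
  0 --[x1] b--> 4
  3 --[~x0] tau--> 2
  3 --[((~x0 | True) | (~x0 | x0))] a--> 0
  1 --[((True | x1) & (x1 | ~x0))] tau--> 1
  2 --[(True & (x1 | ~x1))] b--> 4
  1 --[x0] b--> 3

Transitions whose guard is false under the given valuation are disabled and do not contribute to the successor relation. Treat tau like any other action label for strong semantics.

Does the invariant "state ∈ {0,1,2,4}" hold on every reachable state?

Safe = {0,1,2,4}
Reachable = {0,1,2,3,4}
  0: ok
  1: ok
  2: ok
  3: VIOLATES
  4: ok
counterexample path to 3: tau

Answer: INVARIANT VIOLATED at state 3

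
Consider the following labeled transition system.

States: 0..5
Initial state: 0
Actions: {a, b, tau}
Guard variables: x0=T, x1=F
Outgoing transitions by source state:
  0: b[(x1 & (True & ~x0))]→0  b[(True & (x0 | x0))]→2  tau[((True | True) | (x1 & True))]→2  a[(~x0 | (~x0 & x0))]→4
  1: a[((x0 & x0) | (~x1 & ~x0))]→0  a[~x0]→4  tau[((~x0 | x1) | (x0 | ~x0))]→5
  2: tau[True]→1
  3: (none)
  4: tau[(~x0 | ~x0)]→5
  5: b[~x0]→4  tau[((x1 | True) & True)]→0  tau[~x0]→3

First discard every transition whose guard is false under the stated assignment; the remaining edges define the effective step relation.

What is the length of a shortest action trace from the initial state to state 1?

Answer: 2

Trace:
Layered search for 1:
  Layer 0: {0}
  Layer 1: {2}
  Layer 2: {1}
first hit 1 at d=2 via b·tau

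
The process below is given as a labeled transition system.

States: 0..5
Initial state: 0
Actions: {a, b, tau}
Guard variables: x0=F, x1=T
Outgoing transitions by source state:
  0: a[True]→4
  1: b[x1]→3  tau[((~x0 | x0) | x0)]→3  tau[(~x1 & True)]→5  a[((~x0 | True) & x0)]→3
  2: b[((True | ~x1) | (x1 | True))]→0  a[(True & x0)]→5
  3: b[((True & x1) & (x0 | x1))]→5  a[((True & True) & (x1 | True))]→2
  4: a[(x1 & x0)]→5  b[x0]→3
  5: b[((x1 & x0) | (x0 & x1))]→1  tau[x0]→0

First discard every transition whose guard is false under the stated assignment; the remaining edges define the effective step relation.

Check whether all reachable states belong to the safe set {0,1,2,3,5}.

Allowed set {0,1,2,3,5}
Reachable = {0,4}
  0: ok
  4: ✗ unsafe
witness against invariant: a → 4

Answer: INVARIANT VIOLATED at state 4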